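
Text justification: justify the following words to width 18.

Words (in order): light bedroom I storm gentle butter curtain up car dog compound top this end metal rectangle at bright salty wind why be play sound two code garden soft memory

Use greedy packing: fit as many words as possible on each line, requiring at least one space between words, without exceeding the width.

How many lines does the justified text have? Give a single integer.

Answer: 10

Derivation:
Line 1: ['light', 'bedroom', 'I'] (min_width=15, slack=3)
Line 2: ['storm', 'gentle'] (min_width=12, slack=6)
Line 3: ['butter', 'curtain', 'up'] (min_width=17, slack=1)
Line 4: ['car', 'dog', 'compound'] (min_width=16, slack=2)
Line 5: ['top', 'this', 'end', 'metal'] (min_width=18, slack=0)
Line 6: ['rectangle', 'at'] (min_width=12, slack=6)
Line 7: ['bright', 'salty', 'wind'] (min_width=17, slack=1)
Line 8: ['why', 'be', 'play', 'sound'] (min_width=17, slack=1)
Line 9: ['two', 'code', 'garden'] (min_width=15, slack=3)
Line 10: ['soft', 'memory'] (min_width=11, slack=7)
Total lines: 10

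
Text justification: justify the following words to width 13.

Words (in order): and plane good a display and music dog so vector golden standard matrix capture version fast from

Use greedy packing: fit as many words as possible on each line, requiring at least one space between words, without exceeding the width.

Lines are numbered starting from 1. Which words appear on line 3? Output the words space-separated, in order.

Line 1: ['and', 'plane'] (min_width=9, slack=4)
Line 2: ['good', 'a'] (min_width=6, slack=7)
Line 3: ['display', 'and'] (min_width=11, slack=2)
Line 4: ['music', 'dog', 'so'] (min_width=12, slack=1)
Line 5: ['vector', 'golden'] (min_width=13, slack=0)
Line 6: ['standard'] (min_width=8, slack=5)
Line 7: ['matrix'] (min_width=6, slack=7)
Line 8: ['capture'] (min_width=7, slack=6)
Line 9: ['version', 'fast'] (min_width=12, slack=1)
Line 10: ['from'] (min_width=4, slack=9)

Answer: display and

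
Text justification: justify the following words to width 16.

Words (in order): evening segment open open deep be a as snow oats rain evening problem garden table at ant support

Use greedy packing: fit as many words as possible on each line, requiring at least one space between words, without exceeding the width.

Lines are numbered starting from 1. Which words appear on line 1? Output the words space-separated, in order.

Line 1: ['evening', 'segment'] (min_width=15, slack=1)
Line 2: ['open', 'open', 'deep'] (min_width=14, slack=2)
Line 3: ['be', 'a', 'as', 'snow'] (min_width=12, slack=4)
Line 4: ['oats', 'rain'] (min_width=9, slack=7)
Line 5: ['evening', 'problem'] (min_width=15, slack=1)
Line 6: ['garden', 'table', 'at'] (min_width=15, slack=1)
Line 7: ['ant', 'support'] (min_width=11, slack=5)

Answer: evening segment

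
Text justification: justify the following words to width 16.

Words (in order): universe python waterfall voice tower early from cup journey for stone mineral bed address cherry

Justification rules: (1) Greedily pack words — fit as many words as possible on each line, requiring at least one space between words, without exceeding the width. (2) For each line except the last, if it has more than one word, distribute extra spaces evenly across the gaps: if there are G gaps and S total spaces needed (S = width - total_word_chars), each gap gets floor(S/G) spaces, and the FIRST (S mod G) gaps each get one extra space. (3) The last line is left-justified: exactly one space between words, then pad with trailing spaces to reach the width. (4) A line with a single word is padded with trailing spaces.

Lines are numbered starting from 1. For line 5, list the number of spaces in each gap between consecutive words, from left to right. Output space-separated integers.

Answer: 4

Derivation:
Line 1: ['universe', 'python'] (min_width=15, slack=1)
Line 2: ['waterfall', 'voice'] (min_width=15, slack=1)
Line 3: ['tower', 'early', 'from'] (min_width=16, slack=0)
Line 4: ['cup', 'journey', 'for'] (min_width=15, slack=1)
Line 5: ['stone', 'mineral'] (min_width=13, slack=3)
Line 6: ['bed', 'address'] (min_width=11, slack=5)
Line 7: ['cherry'] (min_width=6, slack=10)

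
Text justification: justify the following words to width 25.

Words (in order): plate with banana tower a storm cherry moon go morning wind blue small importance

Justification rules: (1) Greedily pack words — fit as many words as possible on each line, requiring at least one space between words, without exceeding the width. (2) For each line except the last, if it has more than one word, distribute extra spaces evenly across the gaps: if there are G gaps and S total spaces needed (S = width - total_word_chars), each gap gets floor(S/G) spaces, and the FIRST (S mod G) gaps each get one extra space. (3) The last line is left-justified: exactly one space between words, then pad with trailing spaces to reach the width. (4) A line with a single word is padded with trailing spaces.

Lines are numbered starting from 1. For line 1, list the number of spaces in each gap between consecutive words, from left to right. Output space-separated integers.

Answer: 1 1 1 1

Derivation:
Line 1: ['plate', 'with', 'banana', 'tower', 'a'] (min_width=25, slack=0)
Line 2: ['storm', 'cherry', 'moon', 'go'] (min_width=20, slack=5)
Line 3: ['morning', 'wind', 'blue', 'small'] (min_width=23, slack=2)
Line 4: ['importance'] (min_width=10, slack=15)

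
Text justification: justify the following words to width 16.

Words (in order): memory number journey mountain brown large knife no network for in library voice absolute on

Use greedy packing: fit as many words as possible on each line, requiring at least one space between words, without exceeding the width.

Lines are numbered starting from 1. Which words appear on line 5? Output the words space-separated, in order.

Answer: for in library

Derivation:
Line 1: ['memory', 'number'] (min_width=13, slack=3)
Line 2: ['journey', 'mountain'] (min_width=16, slack=0)
Line 3: ['brown', 'large'] (min_width=11, slack=5)
Line 4: ['knife', 'no', 'network'] (min_width=16, slack=0)
Line 5: ['for', 'in', 'library'] (min_width=14, slack=2)
Line 6: ['voice', 'absolute'] (min_width=14, slack=2)
Line 7: ['on'] (min_width=2, slack=14)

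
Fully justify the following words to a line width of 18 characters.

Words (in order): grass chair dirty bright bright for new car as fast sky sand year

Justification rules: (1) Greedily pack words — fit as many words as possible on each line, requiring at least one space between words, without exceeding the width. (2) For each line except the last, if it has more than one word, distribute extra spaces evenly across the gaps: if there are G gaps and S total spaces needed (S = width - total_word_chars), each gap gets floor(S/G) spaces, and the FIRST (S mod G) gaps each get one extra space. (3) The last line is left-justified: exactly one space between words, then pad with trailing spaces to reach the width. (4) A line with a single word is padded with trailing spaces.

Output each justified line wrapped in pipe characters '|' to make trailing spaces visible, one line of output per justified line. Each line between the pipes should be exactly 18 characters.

Answer: |grass  chair dirty|
|bright  bright for|
|new  car  as  fast|
|sky sand year     |

Derivation:
Line 1: ['grass', 'chair', 'dirty'] (min_width=17, slack=1)
Line 2: ['bright', 'bright', 'for'] (min_width=17, slack=1)
Line 3: ['new', 'car', 'as', 'fast'] (min_width=15, slack=3)
Line 4: ['sky', 'sand', 'year'] (min_width=13, slack=5)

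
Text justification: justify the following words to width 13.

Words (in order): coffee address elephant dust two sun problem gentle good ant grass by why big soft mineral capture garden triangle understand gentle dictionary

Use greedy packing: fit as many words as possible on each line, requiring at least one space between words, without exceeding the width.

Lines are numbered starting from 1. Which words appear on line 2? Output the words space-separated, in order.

Answer: address

Derivation:
Line 1: ['coffee'] (min_width=6, slack=7)
Line 2: ['address'] (min_width=7, slack=6)
Line 3: ['elephant', 'dust'] (min_width=13, slack=0)
Line 4: ['two', 'sun'] (min_width=7, slack=6)
Line 5: ['problem'] (min_width=7, slack=6)
Line 6: ['gentle', 'good'] (min_width=11, slack=2)
Line 7: ['ant', 'grass', 'by'] (min_width=12, slack=1)
Line 8: ['why', 'big', 'soft'] (min_width=12, slack=1)
Line 9: ['mineral'] (min_width=7, slack=6)
Line 10: ['capture'] (min_width=7, slack=6)
Line 11: ['garden'] (min_width=6, slack=7)
Line 12: ['triangle'] (min_width=8, slack=5)
Line 13: ['understand'] (min_width=10, slack=3)
Line 14: ['gentle'] (min_width=6, slack=7)
Line 15: ['dictionary'] (min_width=10, slack=3)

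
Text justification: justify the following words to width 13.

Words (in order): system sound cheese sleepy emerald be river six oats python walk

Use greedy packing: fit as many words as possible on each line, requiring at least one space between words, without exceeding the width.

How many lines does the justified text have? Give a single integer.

Answer: 6

Derivation:
Line 1: ['system', 'sound'] (min_width=12, slack=1)
Line 2: ['cheese', 'sleepy'] (min_width=13, slack=0)
Line 3: ['emerald', 'be'] (min_width=10, slack=3)
Line 4: ['river', 'six'] (min_width=9, slack=4)
Line 5: ['oats', 'python'] (min_width=11, slack=2)
Line 6: ['walk'] (min_width=4, slack=9)
Total lines: 6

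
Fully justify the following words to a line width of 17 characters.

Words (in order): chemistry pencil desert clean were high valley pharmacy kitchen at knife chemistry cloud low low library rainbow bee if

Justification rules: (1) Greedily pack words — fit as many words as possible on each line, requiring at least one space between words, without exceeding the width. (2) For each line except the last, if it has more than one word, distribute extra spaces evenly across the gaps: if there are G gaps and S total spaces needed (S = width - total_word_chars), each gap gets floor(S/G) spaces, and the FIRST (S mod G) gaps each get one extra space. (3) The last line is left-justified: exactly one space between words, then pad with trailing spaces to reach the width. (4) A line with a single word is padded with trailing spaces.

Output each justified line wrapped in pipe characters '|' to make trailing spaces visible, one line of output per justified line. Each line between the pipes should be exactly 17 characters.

Line 1: ['chemistry', 'pencil'] (min_width=16, slack=1)
Line 2: ['desert', 'clean', 'were'] (min_width=17, slack=0)
Line 3: ['high', 'valley'] (min_width=11, slack=6)
Line 4: ['pharmacy', 'kitchen'] (min_width=16, slack=1)
Line 5: ['at', 'knife'] (min_width=8, slack=9)
Line 6: ['chemistry', 'cloud'] (min_width=15, slack=2)
Line 7: ['low', 'low', 'library'] (min_width=15, slack=2)
Line 8: ['rainbow', 'bee', 'if'] (min_width=14, slack=3)

Answer: |chemistry  pencil|
|desert clean were|
|high       valley|
|pharmacy  kitchen|
|at          knife|
|chemistry   cloud|
|low  low  library|
|rainbow bee if   |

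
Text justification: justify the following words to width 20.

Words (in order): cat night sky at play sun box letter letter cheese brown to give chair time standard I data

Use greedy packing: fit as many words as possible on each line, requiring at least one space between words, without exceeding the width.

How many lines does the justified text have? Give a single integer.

Line 1: ['cat', 'night', 'sky', 'at'] (min_width=16, slack=4)
Line 2: ['play', 'sun', 'box', 'letter'] (min_width=19, slack=1)
Line 3: ['letter', 'cheese', 'brown'] (min_width=19, slack=1)
Line 4: ['to', 'give', 'chair', 'time'] (min_width=18, slack=2)
Line 5: ['standard', 'I', 'data'] (min_width=15, slack=5)
Total lines: 5

Answer: 5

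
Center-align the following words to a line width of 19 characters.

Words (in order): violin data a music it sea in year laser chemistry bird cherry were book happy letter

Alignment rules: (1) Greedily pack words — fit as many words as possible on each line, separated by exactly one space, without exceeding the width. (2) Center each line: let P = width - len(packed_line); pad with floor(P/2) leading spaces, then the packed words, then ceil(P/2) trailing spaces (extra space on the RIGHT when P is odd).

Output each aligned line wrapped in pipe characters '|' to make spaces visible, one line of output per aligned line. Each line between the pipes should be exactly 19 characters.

Answer: |violin data a music|
|  it sea in year   |
|  laser chemistry  |
| bird cherry were  |
| book happy letter |

Derivation:
Line 1: ['violin', 'data', 'a', 'music'] (min_width=19, slack=0)
Line 2: ['it', 'sea', 'in', 'year'] (min_width=14, slack=5)
Line 3: ['laser', 'chemistry'] (min_width=15, slack=4)
Line 4: ['bird', 'cherry', 'were'] (min_width=16, slack=3)
Line 5: ['book', 'happy', 'letter'] (min_width=17, slack=2)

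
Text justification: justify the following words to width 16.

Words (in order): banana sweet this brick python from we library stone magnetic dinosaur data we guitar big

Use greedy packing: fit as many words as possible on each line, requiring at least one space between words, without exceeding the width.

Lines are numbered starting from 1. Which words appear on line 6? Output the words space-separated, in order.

Answer: dinosaur data we

Derivation:
Line 1: ['banana', 'sweet'] (min_width=12, slack=4)
Line 2: ['this', 'brick'] (min_width=10, slack=6)
Line 3: ['python', 'from', 'we'] (min_width=14, slack=2)
Line 4: ['library', 'stone'] (min_width=13, slack=3)
Line 5: ['magnetic'] (min_width=8, slack=8)
Line 6: ['dinosaur', 'data', 'we'] (min_width=16, slack=0)
Line 7: ['guitar', 'big'] (min_width=10, slack=6)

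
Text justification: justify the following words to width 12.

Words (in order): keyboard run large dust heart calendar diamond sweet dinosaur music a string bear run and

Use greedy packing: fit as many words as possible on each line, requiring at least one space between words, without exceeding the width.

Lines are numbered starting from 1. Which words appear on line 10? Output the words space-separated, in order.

Line 1: ['keyboard', 'run'] (min_width=12, slack=0)
Line 2: ['large', 'dust'] (min_width=10, slack=2)
Line 3: ['heart'] (min_width=5, slack=7)
Line 4: ['calendar'] (min_width=8, slack=4)
Line 5: ['diamond'] (min_width=7, slack=5)
Line 6: ['sweet'] (min_width=5, slack=7)
Line 7: ['dinosaur'] (min_width=8, slack=4)
Line 8: ['music', 'a'] (min_width=7, slack=5)
Line 9: ['string', 'bear'] (min_width=11, slack=1)
Line 10: ['run', 'and'] (min_width=7, slack=5)

Answer: run and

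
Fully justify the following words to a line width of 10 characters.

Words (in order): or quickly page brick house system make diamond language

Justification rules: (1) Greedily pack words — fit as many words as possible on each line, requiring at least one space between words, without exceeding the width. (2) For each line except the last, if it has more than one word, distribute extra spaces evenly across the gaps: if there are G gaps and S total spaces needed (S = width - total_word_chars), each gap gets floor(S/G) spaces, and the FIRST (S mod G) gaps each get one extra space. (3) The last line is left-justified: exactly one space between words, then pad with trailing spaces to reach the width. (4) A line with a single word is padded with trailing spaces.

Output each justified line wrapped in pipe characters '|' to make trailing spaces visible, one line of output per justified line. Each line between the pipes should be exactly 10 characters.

Line 1: ['or', 'quickly'] (min_width=10, slack=0)
Line 2: ['page', 'brick'] (min_width=10, slack=0)
Line 3: ['house'] (min_width=5, slack=5)
Line 4: ['system'] (min_width=6, slack=4)
Line 5: ['make'] (min_width=4, slack=6)
Line 6: ['diamond'] (min_width=7, slack=3)
Line 7: ['language'] (min_width=8, slack=2)

Answer: |or quickly|
|page brick|
|house     |
|system    |
|make      |
|diamond   |
|language  |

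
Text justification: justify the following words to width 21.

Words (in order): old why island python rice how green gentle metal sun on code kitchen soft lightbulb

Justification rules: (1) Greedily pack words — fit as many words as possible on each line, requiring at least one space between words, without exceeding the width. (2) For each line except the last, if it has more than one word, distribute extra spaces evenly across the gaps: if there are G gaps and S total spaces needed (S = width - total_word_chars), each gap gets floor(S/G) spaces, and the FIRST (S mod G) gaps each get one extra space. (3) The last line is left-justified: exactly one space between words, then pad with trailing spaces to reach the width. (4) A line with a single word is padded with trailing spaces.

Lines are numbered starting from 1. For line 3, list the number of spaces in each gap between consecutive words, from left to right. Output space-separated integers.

Answer: 3 2 2

Derivation:
Line 1: ['old', 'why', 'island', 'python'] (min_width=21, slack=0)
Line 2: ['rice', 'how', 'green', 'gentle'] (min_width=21, slack=0)
Line 3: ['metal', 'sun', 'on', 'code'] (min_width=17, slack=4)
Line 4: ['kitchen', 'soft'] (min_width=12, slack=9)
Line 5: ['lightbulb'] (min_width=9, slack=12)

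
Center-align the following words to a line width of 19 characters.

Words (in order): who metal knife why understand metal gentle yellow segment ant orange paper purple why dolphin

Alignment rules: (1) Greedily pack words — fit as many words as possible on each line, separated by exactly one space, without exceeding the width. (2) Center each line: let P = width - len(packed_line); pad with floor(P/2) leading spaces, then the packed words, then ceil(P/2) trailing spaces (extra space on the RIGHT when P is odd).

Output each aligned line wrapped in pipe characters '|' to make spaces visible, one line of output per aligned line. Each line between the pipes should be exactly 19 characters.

Answer: |who metal knife why|
| understand metal  |
|   gentle yellow   |
|segment ant orange |
| paper purple why  |
|      dolphin      |

Derivation:
Line 1: ['who', 'metal', 'knife', 'why'] (min_width=19, slack=0)
Line 2: ['understand', 'metal'] (min_width=16, slack=3)
Line 3: ['gentle', 'yellow'] (min_width=13, slack=6)
Line 4: ['segment', 'ant', 'orange'] (min_width=18, slack=1)
Line 5: ['paper', 'purple', 'why'] (min_width=16, slack=3)
Line 6: ['dolphin'] (min_width=7, slack=12)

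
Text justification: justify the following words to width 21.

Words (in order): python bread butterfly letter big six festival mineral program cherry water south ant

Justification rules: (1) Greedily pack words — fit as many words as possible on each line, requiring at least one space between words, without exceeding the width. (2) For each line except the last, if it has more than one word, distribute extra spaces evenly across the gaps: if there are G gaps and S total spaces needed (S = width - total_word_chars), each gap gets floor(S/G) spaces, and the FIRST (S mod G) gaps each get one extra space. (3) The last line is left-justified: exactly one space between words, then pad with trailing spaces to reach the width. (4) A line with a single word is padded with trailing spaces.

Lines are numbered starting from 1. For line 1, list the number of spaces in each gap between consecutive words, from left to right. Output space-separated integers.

Answer: 10

Derivation:
Line 1: ['python', 'bread'] (min_width=12, slack=9)
Line 2: ['butterfly', 'letter', 'big'] (min_width=20, slack=1)
Line 3: ['six', 'festival', 'mineral'] (min_width=20, slack=1)
Line 4: ['program', 'cherry', 'water'] (min_width=20, slack=1)
Line 5: ['south', 'ant'] (min_width=9, slack=12)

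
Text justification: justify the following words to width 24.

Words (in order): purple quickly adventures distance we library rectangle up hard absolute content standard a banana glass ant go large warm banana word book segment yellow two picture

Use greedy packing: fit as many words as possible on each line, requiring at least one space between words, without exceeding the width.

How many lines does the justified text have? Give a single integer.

Answer: 8

Derivation:
Line 1: ['purple', 'quickly'] (min_width=14, slack=10)
Line 2: ['adventures', 'distance', 'we'] (min_width=22, slack=2)
Line 3: ['library', 'rectangle', 'up'] (min_width=20, slack=4)
Line 4: ['hard', 'absolute', 'content'] (min_width=21, slack=3)
Line 5: ['standard', 'a', 'banana', 'glass'] (min_width=23, slack=1)
Line 6: ['ant', 'go', 'large', 'warm', 'banana'] (min_width=24, slack=0)
Line 7: ['word', 'book', 'segment', 'yellow'] (min_width=24, slack=0)
Line 8: ['two', 'picture'] (min_width=11, slack=13)
Total lines: 8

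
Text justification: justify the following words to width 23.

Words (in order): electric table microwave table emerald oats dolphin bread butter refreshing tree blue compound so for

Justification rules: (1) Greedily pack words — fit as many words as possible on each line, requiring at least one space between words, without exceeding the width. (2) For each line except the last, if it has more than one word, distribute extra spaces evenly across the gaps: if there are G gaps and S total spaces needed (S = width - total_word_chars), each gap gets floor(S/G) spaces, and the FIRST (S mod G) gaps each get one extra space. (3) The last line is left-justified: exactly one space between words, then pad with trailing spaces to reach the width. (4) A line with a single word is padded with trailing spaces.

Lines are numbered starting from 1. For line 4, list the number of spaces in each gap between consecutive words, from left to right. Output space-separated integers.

Line 1: ['electric', 'table'] (min_width=14, slack=9)
Line 2: ['microwave', 'table', 'emerald'] (min_width=23, slack=0)
Line 3: ['oats', 'dolphin', 'bread'] (min_width=18, slack=5)
Line 4: ['butter', 'refreshing', 'tree'] (min_width=22, slack=1)
Line 5: ['blue', 'compound', 'so', 'for'] (min_width=20, slack=3)

Answer: 2 1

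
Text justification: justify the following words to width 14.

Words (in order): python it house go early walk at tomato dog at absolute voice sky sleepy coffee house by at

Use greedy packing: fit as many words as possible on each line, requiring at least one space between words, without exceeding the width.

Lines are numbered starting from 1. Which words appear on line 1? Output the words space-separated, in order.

Line 1: ['python', 'it'] (min_width=9, slack=5)
Line 2: ['house', 'go', 'early'] (min_width=14, slack=0)
Line 3: ['walk', 'at', 'tomato'] (min_width=14, slack=0)
Line 4: ['dog', 'at'] (min_width=6, slack=8)
Line 5: ['absolute', 'voice'] (min_width=14, slack=0)
Line 6: ['sky', 'sleepy'] (min_width=10, slack=4)
Line 7: ['coffee', 'house'] (min_width=12, slack=2)
Line 8: ['by', 'at'] (min_width=5, slack=9)

Answer: python it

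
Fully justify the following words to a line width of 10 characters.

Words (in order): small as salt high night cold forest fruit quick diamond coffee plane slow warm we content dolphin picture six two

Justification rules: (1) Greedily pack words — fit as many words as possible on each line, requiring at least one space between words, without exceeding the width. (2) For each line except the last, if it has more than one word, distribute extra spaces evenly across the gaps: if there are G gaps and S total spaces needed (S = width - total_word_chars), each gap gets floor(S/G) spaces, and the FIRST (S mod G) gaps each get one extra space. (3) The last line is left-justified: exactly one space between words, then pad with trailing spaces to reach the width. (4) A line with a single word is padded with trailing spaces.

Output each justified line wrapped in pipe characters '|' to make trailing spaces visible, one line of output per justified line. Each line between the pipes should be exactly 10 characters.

Answer: |small   as|
|salt  high|
|night cold|
|forest    |
|fruit     |
|quick     |
|diamond   |
|coffee    |
|plane slow|
|warm    we|
|content   |
|dolphin   |
|picture   |
|six two   |

Derivation:
Line 1: ['small', 'as'] (min_width=8, slack=2)
Line 2: ['salt', 'high'] (min_width=9, slack=1)
Line 3: ['night', 'cold'] (min_width=10, slack=0)
Line 4: ['forest'] (min_width=6, slack=4)
Line 5: ['fruit'] (min_width=5, slack=5)
Line 6: ['quick'] (min_width=5, slack=5)
Line 7: ['diamond'] (min_width=7, slack=3)
Line 8: ['coffee'] (min_width=6, slack=4)
Line 9: ['plane', 'slow'] (min_width=10, slack=0)
Line 10: ['warm', 'we'] (min_width=7, slack=3)
Line 11: ['content'] (min_width=7, slack=3)
Line 12: ['dolphin'] (min_width=7, slack=3)
Line 13: ['picture'] (min_width=7, slack=3)
Line 14: ['six', 'two'] (min_width=7, slack=3)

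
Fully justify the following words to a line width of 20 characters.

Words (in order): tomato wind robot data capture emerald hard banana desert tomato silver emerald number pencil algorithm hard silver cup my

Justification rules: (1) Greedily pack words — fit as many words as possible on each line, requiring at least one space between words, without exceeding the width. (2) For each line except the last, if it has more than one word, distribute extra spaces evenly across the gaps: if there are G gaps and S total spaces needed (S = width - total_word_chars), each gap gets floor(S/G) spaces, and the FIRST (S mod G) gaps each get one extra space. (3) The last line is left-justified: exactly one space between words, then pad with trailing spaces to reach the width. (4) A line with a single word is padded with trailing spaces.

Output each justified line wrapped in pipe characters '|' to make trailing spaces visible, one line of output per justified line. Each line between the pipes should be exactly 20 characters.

Answer: |tomato   wind  robot|
|data capture emerald|
|hard  banana  desert|
|tomato        silver|
|emerald       number|
|pencil     algorithm|
|hard silver cup my  |

Derivation:
Line 1: ['tomato', 'wind', 'robot'] (min_width=17, slack=3)
Line 2: ['data', 'capture', 'emerald'] (min_width=20, slack=0)
Line 3: ['hard', 'banana', 'desert'] (min_width=18, slack=2)
Line 4: ['tomato', 'silver'] (min_width=13, slack=7)
Line 5: ['emerald', 'number'] (min_width=14, slack=6)
Line 6: ['pencil', 'algorithm'] (min_width=16, slack=4)
Line 7: ['hard', 'silver', 'cup', 'my'] (min_width=18, slack=2)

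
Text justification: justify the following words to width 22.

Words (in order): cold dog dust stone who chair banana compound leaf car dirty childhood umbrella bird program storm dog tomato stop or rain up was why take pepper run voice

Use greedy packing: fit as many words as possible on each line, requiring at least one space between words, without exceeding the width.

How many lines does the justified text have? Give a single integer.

Line 1: ['cold', 'dog', 'dust', 'stone'] (min_width=19, slack=3)
Line 2: ['who', 'chair', 'banana'] (min_width=16, slack=6)
Line 3: ['compound', 'leaf', 'car'] (min_width=17, slack=5)
Line 4: ['dirty', 'childhood'] (min_width=15, slack=7)
Line 5: ['umbrella', 'bird', 'program'] (min_width=21, slack=1)
Line 6: ['storm', 'dog', 'tomato', 'stop'] (min_width=21, slack=1)
Line 7: ['or', 'rain', 'up', 'was', 'why'] (min_width=18, slack=4)
Line 8: ['take', 'pepper', 'run', 'voice'] (min_width=21, slack=1)
Total lines: 8

Answer: 8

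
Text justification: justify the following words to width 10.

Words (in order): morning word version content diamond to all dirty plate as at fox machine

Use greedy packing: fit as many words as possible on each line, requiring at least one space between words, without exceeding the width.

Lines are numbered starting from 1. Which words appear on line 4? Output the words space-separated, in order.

Line 1: ['morning'] (min_width=7, slack=3)
Line 2: ['word'] (min_width=4, slack=6)
Line 3: ['version'] (min_width=7, slack=3)
Line 4: ['content'] (min_width=7, slack=3)
Line 5: ['diamond', 'to'] (min_width=10, slack=0)
Line 6: ['all', 'dirty'] (min_width=9, slack=1)
Line 7: ['plate', 'as'] (min_width=8, slack=2)
Line 8: ['at', 'fox'] (min_width=6, slack=4)
Line 9: ['machine'] (min_width=7, slack=3)

Answer: content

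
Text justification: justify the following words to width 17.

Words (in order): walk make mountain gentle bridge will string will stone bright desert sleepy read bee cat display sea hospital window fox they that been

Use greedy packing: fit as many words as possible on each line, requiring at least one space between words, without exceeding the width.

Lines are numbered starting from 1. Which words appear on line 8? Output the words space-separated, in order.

Line 1: ['walk', 'make'] (min_width=9, slack=8)
Line 2: ['mountain', 'gentle'] (min_width=15, slack=2)
Line 3: ['bridge', 'will'] (min_width=11, slack=6)
Line 4: ['string', 'will', 'stone'] (min_width=17, slack=0)
Line 5: ['bright', 'desert'] (min_width=13, slack=4)
Line 6: ['sleepy', 'read', 'bee'] (min_width=15, slack=2)
Line 7: ['cat', 'display', 'sea'] (min_width=15, slack=2)
Line 8: ['hospital', 'window'] (min_width=15, slack=2)
Line 9: ['fox', 'they', 'that'] (min_width=13, slack=4)
Line 10: ['been'] (min_width=4, slack=13)

Answer: hospital window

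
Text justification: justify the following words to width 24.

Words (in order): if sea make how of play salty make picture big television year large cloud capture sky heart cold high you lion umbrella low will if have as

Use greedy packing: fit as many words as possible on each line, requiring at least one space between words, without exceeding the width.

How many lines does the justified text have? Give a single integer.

Answer: 7

Derivation:
Line 1: ['if', 'sea', 'make', 'how', 'of', 'play'] (min_width=23, slack=1)
Line 2: ['salty', 'make', 'picture', 'big'] (min_width=22, slack=2)
Line 3: ['television', 'year', 'large'] (min_width=21, slack=3)
Line 4: ['cloud', 'capture', 'sky', 'heart'] (min_width=23, slack=1)
Line 5: ['cold', 'high', 'you', 'lion'] (min_width=18, slack=6)
Line 6: ['umbrella', 'low', 'will', 'if'] (min_width=20, slack=4)
Line 7: ['have', 'as'] (min_width=7, slack=17)
Total lines: 7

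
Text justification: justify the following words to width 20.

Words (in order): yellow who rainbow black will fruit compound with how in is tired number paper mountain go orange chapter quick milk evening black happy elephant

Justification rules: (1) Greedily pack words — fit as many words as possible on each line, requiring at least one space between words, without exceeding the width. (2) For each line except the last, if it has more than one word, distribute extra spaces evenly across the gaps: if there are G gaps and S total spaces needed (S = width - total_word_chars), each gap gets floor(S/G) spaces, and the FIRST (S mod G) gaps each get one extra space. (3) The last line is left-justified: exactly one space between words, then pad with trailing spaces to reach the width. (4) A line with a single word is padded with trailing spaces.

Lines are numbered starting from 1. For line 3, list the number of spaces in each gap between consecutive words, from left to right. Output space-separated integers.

Answer: 1 1 1

Derivation:
Line 1: ['yellow', 'who', 'rainbow'] (min_width=18, slack=2)
Line 2: ['black', 'will', 'fruit'] (min_width=16, slack=4)
Line 3: ['compound', 'with', 'how', 'in'] (min_width=20, slack=0)
Line 4: ['is', 'tired', 'number'] (min_width=15, slack=5)
Line 5: ['paper', 'mountain', 'go'] (min_width=17, slack=3)
Line 6: ['orange', 'chapter', 'quick'] (min_width=20, slack=0)
Line 7: ['milk', 'evening', 'black'] (min_width=18, slack=2)
Line 8: ['happy', 'elephant'] (min_width=14, slack=6)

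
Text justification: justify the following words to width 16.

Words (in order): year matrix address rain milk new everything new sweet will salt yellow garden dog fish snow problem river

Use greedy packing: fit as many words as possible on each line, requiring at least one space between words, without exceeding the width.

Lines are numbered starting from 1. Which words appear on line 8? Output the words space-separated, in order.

Line 1: ['year', 'matrix'] (min_width=11, slack=5)
Line 2: ['address', 'rain'] (min_width=12, slack=4)
Line 3: ['milk', 'new'] (min_width=8, slack=8)
Line 4: ['everything', 'new'] (min_width=14, slack=2)
Line 5: ['sweet', 'will', 'salt'] (min_width=15, slack=1)
Line 6: ['yellow', 'garden'] (min_width=13, slack=3)
Line 7: ['dog', 'fish', 'snow'] (min_width=13, slack=3)
Line 8: ['problem', 'river'] (min_width=13, slack=3)

Answer: problem river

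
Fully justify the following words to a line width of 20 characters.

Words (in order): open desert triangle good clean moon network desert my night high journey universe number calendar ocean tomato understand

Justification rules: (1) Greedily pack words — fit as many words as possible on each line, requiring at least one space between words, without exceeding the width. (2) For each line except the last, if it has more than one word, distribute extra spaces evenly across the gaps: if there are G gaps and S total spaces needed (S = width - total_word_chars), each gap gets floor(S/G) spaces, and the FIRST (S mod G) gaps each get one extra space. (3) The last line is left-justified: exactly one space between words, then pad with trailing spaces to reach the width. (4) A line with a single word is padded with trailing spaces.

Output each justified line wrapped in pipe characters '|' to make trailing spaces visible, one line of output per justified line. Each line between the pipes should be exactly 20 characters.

Line 1: ['open', 'desert', 'triangle'] (min_width=20, slack=0)
Line 2: ['good', 'clean', 'moon'] (min_width=15, slack=5)
Line 3: ['network', 'desert', 'my'] (min_width=17, slack=3)
Line 4: ['night', 'high', 'journey'] (min_width=18, slack=2)
Line 5: ['universe', 'number'] (min_width=15, slack=5)
Line 6: ['calendar', 'ocean'] (min_width=14, slack=6)
Line 7: ['tomato', 'understand'] (min_width=17, slack=3)

Answer: |open desert triangle|
|good    clean   moon|
|network   desert  my|
|night  high  journey|
|universe      number|
|calendar       ocean|
|tomato understand   |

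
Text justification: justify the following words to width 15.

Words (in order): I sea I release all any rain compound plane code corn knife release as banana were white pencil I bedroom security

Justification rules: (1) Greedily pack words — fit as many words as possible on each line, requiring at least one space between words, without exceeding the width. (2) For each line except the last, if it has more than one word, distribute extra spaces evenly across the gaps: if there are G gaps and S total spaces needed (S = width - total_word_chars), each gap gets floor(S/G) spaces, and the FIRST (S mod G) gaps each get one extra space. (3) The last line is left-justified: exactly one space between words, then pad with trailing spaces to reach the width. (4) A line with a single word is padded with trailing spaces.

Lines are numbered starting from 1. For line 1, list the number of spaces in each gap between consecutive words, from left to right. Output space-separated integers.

Answer: 1 1 1

Derivation:
Line 1: ['I', 'sea', 'I', 'release'] (min_width=15, slack=0)
Line 2: ['all', 'any', 'rain'] (min_width=12, slack=3)
Line 3: ['compound', 'plane'] (min_width=14, slack=1)
Line 4: ['code', 'corn', 'knife'] (min_width=15, slack=0)
Line 5: ['release', 'as'] (min_width=10, slack=5)
Line 6: ['banana', 'were'] (min_width=11, slack=4)
Line 7: ['white', 'pencil', 'I'] (min_width=14, slack=1)
Line 8: ['bedroom'] (min_width=7, slack=8)
Line 9: ['security'] (min_width=8, slack=7)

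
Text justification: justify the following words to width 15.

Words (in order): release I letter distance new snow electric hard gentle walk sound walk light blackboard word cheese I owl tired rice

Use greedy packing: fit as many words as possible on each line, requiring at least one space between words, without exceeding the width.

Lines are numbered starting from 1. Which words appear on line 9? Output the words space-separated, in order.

Line 1: ['release', 'I'] (min_width=9, slack=6)
Line 2: ['letter', 'distance'] (min_width=15, slack=0)
Line 3: ['new', 'snow'] (min_width=8, slack=7)
Line 4: ['electric', 'hard'] (min_width=13, slack=2)
Line 5: ['gentle', 'walk'] (min_width=11, slack=4)
Line 6: ['sound', 'walk'] (min_width=10, slack=5)
Line 7: ['light'] (min_width=5, slack=10)
Line 8: ['blackboard', 'word'] (min_width=15, slack=0)
Line 9: ['cheese', 'I', 'owl'] (min_width=12, slack=3)
Line 10: ['tired', 'rice'] (min_width=10, slack=5)

Answer: cheese I owl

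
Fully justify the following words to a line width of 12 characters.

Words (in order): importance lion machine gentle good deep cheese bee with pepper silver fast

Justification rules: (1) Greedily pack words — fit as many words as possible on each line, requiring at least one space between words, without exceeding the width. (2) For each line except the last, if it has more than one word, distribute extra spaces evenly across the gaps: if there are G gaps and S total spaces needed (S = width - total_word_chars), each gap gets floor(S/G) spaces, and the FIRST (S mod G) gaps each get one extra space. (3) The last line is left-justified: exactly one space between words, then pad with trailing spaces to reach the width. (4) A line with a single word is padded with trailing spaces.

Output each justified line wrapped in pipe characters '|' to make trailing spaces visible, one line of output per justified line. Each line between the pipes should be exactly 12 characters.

Line 1: ['importance'] (min_width=10, slack=2)
Line 2: ['lion', 'machine'] (min_width=12, slack=0)
Line 3: ['gentle', 'good'] (min_width=11, slack=1)
Line 4: ['deep', 'cheese'] (min_width=11, slack=1)
Line 5: ['bee', 'with'] (min_width=8, slack=4)
Line 6: ['pepper'] (min_width=6, slack=6)
Line 7: ['silver', 'fast'] (min_width=11, slack=1)

Answer: |importance  |
|lion machine|
|gentle  good|
|deep  cheese|
|bee     with|
|pepper      |
|silver fast |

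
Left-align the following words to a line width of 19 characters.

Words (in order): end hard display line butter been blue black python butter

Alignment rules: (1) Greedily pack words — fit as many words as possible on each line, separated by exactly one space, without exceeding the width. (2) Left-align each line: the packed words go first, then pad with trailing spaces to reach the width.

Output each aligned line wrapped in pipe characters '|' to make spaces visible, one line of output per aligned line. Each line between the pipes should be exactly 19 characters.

Line 1: ['end', 'hard', 'display'] (min_width=16, slack=3)
Line 2: ['line', 'butter', 'been'] (min_width=16, slack=3)
Line 3: ['blue', 'black', 'python'] (min_width=17, slack=2)
Line 4: ['butter'] (min_width=6, slack=13)

Answer: |end hard display   |
|line butter been   |
|blue black python  |
|butter             |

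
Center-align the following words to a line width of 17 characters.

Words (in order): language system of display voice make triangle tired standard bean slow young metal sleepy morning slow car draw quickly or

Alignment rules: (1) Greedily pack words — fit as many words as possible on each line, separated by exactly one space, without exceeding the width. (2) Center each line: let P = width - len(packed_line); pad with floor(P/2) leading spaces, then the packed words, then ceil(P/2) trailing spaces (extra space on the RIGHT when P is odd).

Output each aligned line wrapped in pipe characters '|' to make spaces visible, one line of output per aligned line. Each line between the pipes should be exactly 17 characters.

Line 1: ['language', 'system'] (min_width=15, slack=2)
Line 2: ['of', 'display', 'voice'] (min_width=16, slack=1)
Line 3: ['make', 'triangle'] (min_width=13, slack=4)
Line 4: ['tired', 'standard'] (min_width=14, slack=3)
Line 5: ['bean', 'slow', 'young'] (min_width=15, slack=2)
Line 6: ['metal', 'sleepy'] (min_width=12, slack=5)
Line 7: ['morning', 'slow', 'car'] (min_width=16, slack=1)
Line 8: ['draw', 'quickly', 'or'] (min_width=15, slack=2)

Answer: | language system |
|of display voice |
|  make triangle  |
| tired standard  |
| bean slow young |
|  metal sleepy   |
|morning slow car |
| draw quickly or |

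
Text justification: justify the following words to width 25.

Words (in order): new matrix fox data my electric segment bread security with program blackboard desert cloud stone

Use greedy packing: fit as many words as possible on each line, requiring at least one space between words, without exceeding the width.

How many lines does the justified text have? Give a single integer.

Line 1: ['new', 'matrix', 'fox', 'data', 'my'] (min_width=22, slack=3)
Line 2: ['electric', 'segment', 'bread'] (min_width=22, slack=3)
Line 3: ['security', 'with', 'program'] (min_width=21, slack=4)
Line 4: ['blackboard', 'desert', 'cloud'] (min_width=23, slack=2)
Line 5: ['stone'] (min_width=5, slack=20)
Total lines: 5

Answer: 5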